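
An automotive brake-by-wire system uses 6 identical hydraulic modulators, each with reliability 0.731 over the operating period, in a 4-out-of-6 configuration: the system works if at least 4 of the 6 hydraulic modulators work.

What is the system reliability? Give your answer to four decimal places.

0.7994

R = Σ_{i=4}^{6} C(6,i) p^i (1−p)^{6−i} with p = 0.731
C(6,4)·0.731^4·0.269^2 = 0.309931
C(6,5)·0.731^5·0.269^1 = 0.336892
C(6,6)·0.731^6·0.269^0 = 0.152582
Sum = 0.7994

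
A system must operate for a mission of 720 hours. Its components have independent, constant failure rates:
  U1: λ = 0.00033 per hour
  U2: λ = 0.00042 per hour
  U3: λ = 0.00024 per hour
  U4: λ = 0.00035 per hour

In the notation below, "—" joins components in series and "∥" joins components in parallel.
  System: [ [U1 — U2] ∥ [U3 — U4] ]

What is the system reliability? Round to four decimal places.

0.8556

R(U1) = exp(−0.00033 × 720) = 0.788518
R(U2) = exp(−0.00042 × 720) = 0.739042
R(U3) = exp(−0.00024 × 720) = 0.841306
R(U4) = exp(−0.00035 × 720) = 0.777245
Series (U1 and U2): 0.788518 × 0.739042 = 0.582748
Series (U3 and U4): 0.841306 × 0.777245 = 0.653901
Parallel ([0.582748] and [0.653901]): 1 − (1 − 0.582748)(1 − 0.653901) = 0.8556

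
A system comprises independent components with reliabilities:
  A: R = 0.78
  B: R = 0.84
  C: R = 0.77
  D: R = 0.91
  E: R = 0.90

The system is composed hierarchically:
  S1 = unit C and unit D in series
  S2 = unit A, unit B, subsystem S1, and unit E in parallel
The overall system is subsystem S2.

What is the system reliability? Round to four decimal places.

0.9989

Series (C and D): 0.770000 × 0.910000 = 0.700700
Parallel (A, B, [0.700700], and E): 1 − (1 − 0.780000)(1 − 0.840000)(1 − 0.700700)(1 − 0.900000) = 0.9989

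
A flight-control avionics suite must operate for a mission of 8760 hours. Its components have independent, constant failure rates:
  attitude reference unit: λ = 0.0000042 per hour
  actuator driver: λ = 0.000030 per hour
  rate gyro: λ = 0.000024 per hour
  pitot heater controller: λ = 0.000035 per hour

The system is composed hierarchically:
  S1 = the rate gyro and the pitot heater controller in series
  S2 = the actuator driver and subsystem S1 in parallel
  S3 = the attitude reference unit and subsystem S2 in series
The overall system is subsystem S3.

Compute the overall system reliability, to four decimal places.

R(attitude reference unit) = exp(−0.0000042 × 8760) = 0.963877
R(actuator driver) = exp(−0.000030 × 8760) = 0.768896
R(rate gyro) = exp(−0.000024 × 8760) = 0.810390
R(pitot heater controller) = exp(−0.000035 × 8760) = 0.735945
Series (rate gyro and pitot heater controller): 0.810390 × 0.735945 = 0.596402
Parallel (actuator driver and [0.596402]): 1 − (1 − 0.768896)(1 − 0.596402) = 0.906727
Series (attitude reference unit and [0.906727]): 0.963877 × 0.906727 = 0.8740

0.8740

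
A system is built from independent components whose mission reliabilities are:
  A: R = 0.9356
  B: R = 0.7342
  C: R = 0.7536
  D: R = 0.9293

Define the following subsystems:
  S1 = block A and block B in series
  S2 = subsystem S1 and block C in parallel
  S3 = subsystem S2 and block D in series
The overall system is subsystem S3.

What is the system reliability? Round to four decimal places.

0.8576

Series (A and B): 0.935600 × 0.734200 = 0.686918
Parallel ([0.686918] and C): 1 − (1 − 0.686918)(1 − 0.753600) = 0.922857
Series ([0.922857] and D): 0.922857 × 0.929300 = 0.8576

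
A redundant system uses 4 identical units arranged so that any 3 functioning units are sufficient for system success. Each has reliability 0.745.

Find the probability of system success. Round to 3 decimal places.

R = Σ_{i=3}^{4} C(4,i) p^i (1−p)^{4−i} with p = 0.745
C(4,3)·0.745^3·0.255^1 = 0.42176
C(4,4)·0.745^4·0.255^0 = 0.30805
Sum = 0.730

0.730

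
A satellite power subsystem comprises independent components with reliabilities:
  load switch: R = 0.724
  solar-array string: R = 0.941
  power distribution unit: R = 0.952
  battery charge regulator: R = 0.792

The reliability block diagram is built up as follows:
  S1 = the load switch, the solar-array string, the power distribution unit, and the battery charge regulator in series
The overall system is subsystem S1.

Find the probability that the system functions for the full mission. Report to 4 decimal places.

Series (load switch, solar-array string, power distribution unit, and battery charge regulator): 0.724000 × 0.941000 × 0.952000 × 0.792000 = 0.5137

0.5137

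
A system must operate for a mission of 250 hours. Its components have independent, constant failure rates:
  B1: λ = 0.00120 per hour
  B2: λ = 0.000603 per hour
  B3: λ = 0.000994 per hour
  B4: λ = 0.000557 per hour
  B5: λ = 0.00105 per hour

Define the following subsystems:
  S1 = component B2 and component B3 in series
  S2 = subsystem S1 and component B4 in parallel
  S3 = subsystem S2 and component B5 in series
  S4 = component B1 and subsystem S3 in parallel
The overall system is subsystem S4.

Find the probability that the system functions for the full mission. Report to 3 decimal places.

R(B1) = exp(−0.00120 × 250) = 0.74082
R(B2) = exp(−0.000603 × 250) = 0.86006
R(B3) = exp(−0.000994 × 250) = 0.77997
R(B4) = exp(−0.000557 × 250) = 0.87001
R(B5) = exp(−0.00105 × 250) = 0.76913
Series (B2 and B3): 0.86006 × 0.77997 = 0.67082
Parallel ([0.67082] and B4): 1 − (1 − 0.67082)(1 − 0.87001) = 0.95721
Series ([0.95721] and B5): 0.95721 × 0.76913 = 0.73622
Parallel (B1 and [0.73622]): 1 − (1 − 0.74082)(1 − 0.73622) = 0.932

0.932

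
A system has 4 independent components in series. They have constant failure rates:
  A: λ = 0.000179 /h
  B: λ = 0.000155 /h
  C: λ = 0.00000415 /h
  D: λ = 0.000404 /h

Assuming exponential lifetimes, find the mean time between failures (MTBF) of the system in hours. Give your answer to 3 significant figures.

1350

Series of exponential components: λ_sys = Σ λ_i
λ_sys = 0.000179 + 0.000155 + 0.00000415 + 0.000404 = 7.4215e-04 /h
MTBF = 1 / λ_sys = 1350 h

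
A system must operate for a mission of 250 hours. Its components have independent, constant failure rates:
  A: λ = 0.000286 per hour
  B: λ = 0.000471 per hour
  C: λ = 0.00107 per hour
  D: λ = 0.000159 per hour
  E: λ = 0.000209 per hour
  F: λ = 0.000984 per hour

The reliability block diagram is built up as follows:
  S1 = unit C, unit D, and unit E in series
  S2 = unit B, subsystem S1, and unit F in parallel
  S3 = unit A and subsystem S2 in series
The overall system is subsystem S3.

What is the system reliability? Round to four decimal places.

0.9242

R(A) = exp(−0.000286 × 250) = 0.930996
R(B) = exp(−0.000471 × 250) = 0.888918
R(C) = exp(−0.00107 × 250) = 0.765290
R(D) = exp(−0.000159 × 250) = 0.961030
R(E) = exp(−0.000209 × 250) = 0.949092
R(F) = exp(−0.000984 × 250) = 0.781922
Series (C, D, and E): 0.765290 × 0.961030 × 0.949092 = 0.698026
Parallel (B, [0.698026], and F): 1 − (1 − 0.888918)(1 − 0.698026)(1 − 0.781922) = 0.992685
Series (A and [0.992685]): 0.930996 × 0.992685 = 0.9242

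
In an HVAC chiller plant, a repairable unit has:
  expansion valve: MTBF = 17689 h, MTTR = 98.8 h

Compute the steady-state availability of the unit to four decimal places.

A(expansion valve) = MTBF/(MTBF+MTTR) = 17689/(17689+98.8) = 0.9944

0.9944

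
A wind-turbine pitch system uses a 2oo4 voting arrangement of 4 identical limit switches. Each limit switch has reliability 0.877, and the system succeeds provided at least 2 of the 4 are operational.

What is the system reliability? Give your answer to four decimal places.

0.9932

R = Σ_{i=2}^{4} C(4,i) p^i (1−p)^{4−i} with p = 0.877
C(4,2)·0.877^2·0.123^2 = 0.069817
C(4,3)·0.877^3·0.123^1 = 0.331867
C(4,4)·0.877^4·0.123^0 = 0.591559
Sum = 0.9932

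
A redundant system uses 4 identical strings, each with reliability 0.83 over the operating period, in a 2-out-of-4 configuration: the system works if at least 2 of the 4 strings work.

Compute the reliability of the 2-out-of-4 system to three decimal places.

R = Σ_{i=2}^{4} C(4,i) p^i (1−p)^{4−i} with p = 0.83
C(4,2)·0.83^2·0.17^2 = 0.11946
C(4,3)·0.83^3·0.17^1 = 0.38882
C(4,4)·0.83^4·0.17^0 = 0.47458
Sum = 0.983

0.983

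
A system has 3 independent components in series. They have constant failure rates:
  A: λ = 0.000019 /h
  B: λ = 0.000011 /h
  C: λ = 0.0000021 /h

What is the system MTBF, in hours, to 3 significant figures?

Series of exponential components: λ_sys = Σ λ_i
λ_sys = 0.000019 + 0.000011 + 0.0000021 = 3.2100e-05 /h
MTBF = 1 / λ_sys = 31200 h

31200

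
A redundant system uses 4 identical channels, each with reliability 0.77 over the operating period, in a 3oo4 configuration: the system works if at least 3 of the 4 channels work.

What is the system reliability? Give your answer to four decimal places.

0.7715

R = Σ_{i=3}^{4} C(4,i) p^i (1−p)^{4−i} with p = 0.77
C(4,3)·0.77^3·0.23^1 = 0.420010
C(4,4)·0.77^4·0.23^0 = 0.351530
Sum = 0.7715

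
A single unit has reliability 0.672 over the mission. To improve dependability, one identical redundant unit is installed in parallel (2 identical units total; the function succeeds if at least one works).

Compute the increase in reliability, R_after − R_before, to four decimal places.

R_before = 0.672
R_after = 1 − (1 − 0.672)^2 = 0.8924
ΔR = 0.8924 − 0.672 = 0.2204

0.2204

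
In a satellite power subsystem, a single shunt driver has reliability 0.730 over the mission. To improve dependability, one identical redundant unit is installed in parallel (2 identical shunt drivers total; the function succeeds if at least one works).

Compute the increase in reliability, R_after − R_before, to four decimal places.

R_before = 0.730
R_after = 1 − (1 − 0.730)^2 = 0.9271
ΔR = 0.9271 − 0.730 = 0.1971

0.1971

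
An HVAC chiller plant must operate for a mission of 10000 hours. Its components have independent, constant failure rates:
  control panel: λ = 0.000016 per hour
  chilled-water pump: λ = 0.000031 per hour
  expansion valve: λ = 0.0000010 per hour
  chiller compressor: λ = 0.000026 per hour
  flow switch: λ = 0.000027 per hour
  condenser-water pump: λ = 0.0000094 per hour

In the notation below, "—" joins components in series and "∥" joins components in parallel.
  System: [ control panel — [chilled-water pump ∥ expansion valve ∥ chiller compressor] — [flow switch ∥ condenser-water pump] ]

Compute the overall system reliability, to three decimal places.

R(control panel) = exp(−0.000016 × 10000) = 0.85214
R(chilled-water pump) = exp(−0.000031 × 10000) = 0.73345
R(expansion valve) = exp(−0.0000010 × 10000) = 0.99005
R(chiller compressor) = exp(−0.000026 × 10000) = 0.77105
R(flow switch) = exp(−0.000027 × 10000) = 0.76338
R(condenser-water pump) = exp(−0.0000094 × 10000) = 0.91028
Parallel (chilled-water pump, expansion valve, and chiller compressor): 1 − (1 − 0.73345)(1 − 0.99005)(1 − 0.77105) = 0.99939
Parallel (flow switch and condenser-water pump): 1 − (1 − 0.76338)(1 − 0.91028) = 0.97877
Series (control panel, [0.99939], and [0.97877]): 0.85214 × 0.99939 × 0.97877 = 0.834

0.834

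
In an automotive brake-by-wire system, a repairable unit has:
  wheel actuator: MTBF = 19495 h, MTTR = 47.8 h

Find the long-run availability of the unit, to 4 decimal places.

0.9976

A(wheel actuator) = MTBF/(MTBF+MTTR) = 19495/(19495+47.8) = 0.9976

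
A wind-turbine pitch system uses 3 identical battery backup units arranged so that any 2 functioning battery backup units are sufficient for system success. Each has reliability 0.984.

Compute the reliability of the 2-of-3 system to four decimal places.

0.9992

R = Σ_{i=2}^{3} C(3,i) p^i (1−p)^{3−i} with p = 0.984
C(3,2)·0.984^2·0.016^1 = 0.046476
C(3,3)·0.984^3·0.016^0 = 0.952764
Sum = 0.9992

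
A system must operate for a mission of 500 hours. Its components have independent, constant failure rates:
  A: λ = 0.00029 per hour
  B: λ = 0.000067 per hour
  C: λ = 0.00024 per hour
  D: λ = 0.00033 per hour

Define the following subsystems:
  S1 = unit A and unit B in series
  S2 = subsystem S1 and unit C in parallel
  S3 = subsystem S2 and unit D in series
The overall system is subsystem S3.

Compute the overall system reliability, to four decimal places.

R(A) = exp(−0.00029 × 500) = 0.865022
R(B) = exp(−0.000067 × 500) = 0.967055
R(C) = exp(−0.00024 × 500) = 0.886920
R(D) = exp(−0.00033 × 500) = 0.847894
Series (A and B): 0.865022 × 0.967055 = 0.836524
Parallel ([0.836524] and C): 1 − (1 − 0.836524)(1 − 0.886920) = 0.981514
Series ([0.981514] and D): 0.981514 × 0.847894 = 0.8322

0.8322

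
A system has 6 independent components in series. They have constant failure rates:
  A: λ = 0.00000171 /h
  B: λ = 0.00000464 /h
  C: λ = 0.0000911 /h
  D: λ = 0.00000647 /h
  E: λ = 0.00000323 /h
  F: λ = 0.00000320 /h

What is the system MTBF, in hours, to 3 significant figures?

9060

Series of exponential components: λ_sys = Σ λ_i
λ_sys = 0.00000171 + 0.00000464 + 0.0000911 + 0.00000647 + 0.00000323 + 0.00000320 = 1.1035e-04 /h
MTBF = 1 / λ_sys = 9060 h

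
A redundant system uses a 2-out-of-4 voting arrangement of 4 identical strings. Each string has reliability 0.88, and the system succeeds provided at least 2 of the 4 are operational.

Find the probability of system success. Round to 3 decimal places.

0.994

R = Σ_{i=2}^{4} C(4,i) p^i (1−p)^{4−i} with p = 0.88
C(4,2)·0.88^2·0.12^2 = 0.06691
C(4,3)·0.88^3·0.12^1 = 0.32711
C(4,4)·0.88^4·0.12^0 = 0.59970
Sum = 0.994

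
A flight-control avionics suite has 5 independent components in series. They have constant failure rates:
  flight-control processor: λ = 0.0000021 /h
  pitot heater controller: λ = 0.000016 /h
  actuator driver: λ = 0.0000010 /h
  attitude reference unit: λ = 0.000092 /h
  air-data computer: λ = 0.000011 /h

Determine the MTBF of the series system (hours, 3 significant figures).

Series of exponential components: λ_sys = Σ λ_i
λ_sys = 0.0000021 + 0.000016 + 0.0000010 + 0.000092 + 0.000011 = 1.2210e-04 /h
MTBF = 1 / λ_sys = 8190 h

8190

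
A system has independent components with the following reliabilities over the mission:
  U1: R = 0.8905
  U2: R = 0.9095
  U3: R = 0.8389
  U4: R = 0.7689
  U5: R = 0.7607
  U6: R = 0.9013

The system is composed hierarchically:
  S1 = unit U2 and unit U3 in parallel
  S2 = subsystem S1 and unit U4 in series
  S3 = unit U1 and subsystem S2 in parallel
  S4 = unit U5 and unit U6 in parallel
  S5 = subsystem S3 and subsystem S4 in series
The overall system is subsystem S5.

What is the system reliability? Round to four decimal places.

Parallel (U2 and U3): 1 − (1 − 0.909500)(1 − 0.838900) = 0.985420
Series ([0.985420] and U4): 0.985420 × 0.768900 = 0.757689
Parallel (U1 and [0.757689]): 1 − (1 − 0.890500)(1 − 0.757689) = 0.973467
Parallel (U5 and U6): 1 − (1 − 0.760700)(1 − 0.901300) = 0.976381
Series ([0.973467] and [0.976381]): 0.973467 × 0.976381 = 0.9505

0.9505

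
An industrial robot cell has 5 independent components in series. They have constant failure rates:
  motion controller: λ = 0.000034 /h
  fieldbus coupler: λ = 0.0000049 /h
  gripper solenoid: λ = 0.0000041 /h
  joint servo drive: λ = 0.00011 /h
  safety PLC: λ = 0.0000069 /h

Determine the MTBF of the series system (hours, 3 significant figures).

6250

Series of exponential components: λ_sys = Σ λ_i
λ_sys = 0.000034 + 0.0000049 + 0.0000041 + 0.00011 + 0.0000069 = 1.5990e-04 /h
MTBF = 1 / λ_sys = 6250 h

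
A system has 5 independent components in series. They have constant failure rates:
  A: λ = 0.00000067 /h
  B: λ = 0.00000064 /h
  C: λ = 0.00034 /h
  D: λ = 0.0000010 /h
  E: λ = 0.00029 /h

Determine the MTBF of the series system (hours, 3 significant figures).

Series of exponential components: λ_sys = Σ λ_i
λ_sys = 0.00000067 + 0.00000064 + 0.00034 + 0.0000010 + 0.00029 = 6.3231e-04 /h
MTBF = 1 / λ_sys = 1580 h

1580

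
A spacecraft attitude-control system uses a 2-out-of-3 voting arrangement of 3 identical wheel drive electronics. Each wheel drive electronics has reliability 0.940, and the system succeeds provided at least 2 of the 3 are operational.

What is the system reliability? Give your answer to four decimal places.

0.9896

R = Σ_{i=2}^{3} C(3,i) p^i (1−p)^{3−i} with p = 0.940
C(3,2)·0.940^2·0.060^1 = 0.159048
C(3,3)·0.940^3·0.060^0 = 0.830584
Sum = 0.9896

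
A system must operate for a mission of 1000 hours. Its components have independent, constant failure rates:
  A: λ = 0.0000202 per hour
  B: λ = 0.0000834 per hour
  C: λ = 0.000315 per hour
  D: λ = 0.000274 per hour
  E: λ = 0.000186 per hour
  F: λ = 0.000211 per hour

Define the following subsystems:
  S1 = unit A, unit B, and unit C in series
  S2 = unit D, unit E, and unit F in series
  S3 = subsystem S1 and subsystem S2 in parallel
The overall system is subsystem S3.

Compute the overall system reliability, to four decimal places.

0.8328

R(A) = exp(−0.0000202 × 1000) = 0.980003
R(B) = exp(−0.0000834 × 1000) = 0.919983
R(C) = exp(−0.000315 × 1000) = 0.729789
R(D) = exp(−0.000274 × 1000) = 0.760332
R(E) = exp(−0.000186 × 1000) = 0.830274
R(F) = exp(−0.000211 × 1000) = 0.809774
Series (A, B, and C): 0.980003 × 0.919983 × 0.729789 = 0.657968
Series (D, E, and F): 0.760332 × 0.830274 × 0.809774 = 0.511197
Parallel ([0.657968] and [0.511197]): 1 − (1 − 0.657968)(1 − 0.511197) = 0.8328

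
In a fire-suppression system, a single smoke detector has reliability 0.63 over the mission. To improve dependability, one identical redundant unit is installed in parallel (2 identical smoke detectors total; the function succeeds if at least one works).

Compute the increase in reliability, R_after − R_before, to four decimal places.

0.2331

R_before = 0.63
R_after = 1 − (1 − 0.63)^2 = 0.8631
ΔR = 0.8631 − 0.63 = 0.2331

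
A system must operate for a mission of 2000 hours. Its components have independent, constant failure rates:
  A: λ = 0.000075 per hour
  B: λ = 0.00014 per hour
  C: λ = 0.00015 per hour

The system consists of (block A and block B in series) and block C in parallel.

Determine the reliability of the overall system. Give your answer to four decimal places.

0.9094

R(A) = exp(−0.000075 × 2000) = 0.860708
R(B) = exp(−0.00014 × 2000) = 0.755784
R(C) = exp(−0.00015 × 2000) = 0.740818
Series (A and B): 0.860708 × 0.755784 = 0.650509
Parallel ([0.650509] and C): 1 − (1 − 0.650509)(1 − 0.740818) = 0.9094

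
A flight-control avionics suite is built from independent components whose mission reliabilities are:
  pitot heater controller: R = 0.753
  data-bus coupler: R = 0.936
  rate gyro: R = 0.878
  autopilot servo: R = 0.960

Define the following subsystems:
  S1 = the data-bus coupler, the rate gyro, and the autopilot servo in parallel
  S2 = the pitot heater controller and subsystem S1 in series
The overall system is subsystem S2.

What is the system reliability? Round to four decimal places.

0.7528

Parallel (data-bus coupler, rate gyro, and autopilot servo): 1 − (1 − 0.936000)(1 − 0.878000)(1 − 0.960000) = 0.999688
Series (pitot heater controller and [0.999688]): 0.753000 × 0.999688 = 0.7528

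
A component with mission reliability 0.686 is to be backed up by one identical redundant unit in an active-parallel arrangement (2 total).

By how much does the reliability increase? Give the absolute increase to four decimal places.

0.2154

R_before = 0.686
R_after = 1 − (1 − 0.686)^2 = 0.9014
ΔR = 0.9014 − 0.686 = 0.2154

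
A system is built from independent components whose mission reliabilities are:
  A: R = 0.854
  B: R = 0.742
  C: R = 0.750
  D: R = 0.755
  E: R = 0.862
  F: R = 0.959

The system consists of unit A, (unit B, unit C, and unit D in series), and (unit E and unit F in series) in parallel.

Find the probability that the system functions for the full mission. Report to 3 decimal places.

Series (B, C, and D): 0.74200 × 0.75000 × 0.75500 = 0.42016
Series (E and F): 0.86200 × 0.95900 = 0.82666
Parallel (A, [0.42016], and [0.82666]): 1 − (1 − 0.85400)(1 − 0.42016)(1 − 0.82666) = 0.985

0.985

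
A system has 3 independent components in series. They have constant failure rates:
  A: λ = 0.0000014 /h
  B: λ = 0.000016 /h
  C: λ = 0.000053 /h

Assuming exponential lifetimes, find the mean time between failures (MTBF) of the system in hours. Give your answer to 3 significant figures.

14200

Series of exponential components: λ_sys = Σ λ_i
λ_sys = 0.0000014 + 0.000016 + 0.000053 = 7.0400e-05 /h
MTBF = 1 / λ_sys = 14200 h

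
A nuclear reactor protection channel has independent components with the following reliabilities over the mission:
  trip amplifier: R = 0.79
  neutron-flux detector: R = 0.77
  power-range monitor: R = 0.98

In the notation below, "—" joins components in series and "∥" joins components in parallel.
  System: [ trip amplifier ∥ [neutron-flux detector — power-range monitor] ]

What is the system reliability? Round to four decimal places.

0.9485

Series (neutron-flux detector and power-range monitor): 0.770000 × 0.980000 = 0.754600
Parallel (trip amplifier and [0.754600]): 1 − (1 − 0.790000)(1 − 0.754600) = 0.9485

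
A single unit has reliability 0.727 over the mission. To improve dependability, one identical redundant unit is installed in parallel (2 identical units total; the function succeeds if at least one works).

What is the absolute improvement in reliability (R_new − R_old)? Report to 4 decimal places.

R_before = 0.727
R_after = 1 − (1 − 0.727)^2 = 0.9255
ΔR = 0.9255 − 0.727 = 0.1985

0.1985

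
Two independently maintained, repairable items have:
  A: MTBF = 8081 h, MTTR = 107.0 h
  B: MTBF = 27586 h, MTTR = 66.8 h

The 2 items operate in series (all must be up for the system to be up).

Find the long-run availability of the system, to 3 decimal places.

0.985

A(A) = MTBF/(MTBF+MTTR) = 8081/(8081+107.0) = 0.986932
A(B) = MTBF/(MTBF+MTTR) = 27586/(27586+66.8) = 0.997584
Series availability: 0.986932 × 0.997584 = 0.985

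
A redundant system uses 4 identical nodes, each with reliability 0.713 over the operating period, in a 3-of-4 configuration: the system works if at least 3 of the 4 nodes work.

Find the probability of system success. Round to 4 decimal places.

R = Σ_{i=3}^{4} C(4,i) p^i (1−p)^{4−i} with p = 0.713
C(4,3)·0.713^3·0.287^1 = 0.416112
C(4,4)·0.713^4·0.287^0 = 0.258439
Sum = 0.6746

0.6746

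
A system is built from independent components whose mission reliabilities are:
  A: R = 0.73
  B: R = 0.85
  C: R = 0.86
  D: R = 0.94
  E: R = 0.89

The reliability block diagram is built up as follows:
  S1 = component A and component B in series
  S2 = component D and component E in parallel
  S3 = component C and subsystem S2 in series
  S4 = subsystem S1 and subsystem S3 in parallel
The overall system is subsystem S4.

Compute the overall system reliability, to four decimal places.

0.9447

Series (A and B): 0.730000 × 0.850000 = 0.620500
Parallel (D and E): 1 − (1 − 0.940000)(1 − 0.890000) = 0.993400
Series (C and [0.993400]): 0.860000 × 0.993400 = 0.854324
Parallel ([0.620500] and [0.854324]): 1 − (1 − 0.620500)(1 − 0.854324) = 0.9447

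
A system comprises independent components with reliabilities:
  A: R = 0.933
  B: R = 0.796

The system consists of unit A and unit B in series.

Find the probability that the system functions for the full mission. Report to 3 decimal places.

0.743

Series (A and B): 0.93300 × 0.79600 = 0.743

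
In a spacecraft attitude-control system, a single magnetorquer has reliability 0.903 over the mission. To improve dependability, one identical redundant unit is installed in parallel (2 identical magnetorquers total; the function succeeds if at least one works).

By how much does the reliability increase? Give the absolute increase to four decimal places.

R_before = 0.903
R_after = 1 − (1 − 0.903)^2 = 0.9906
ΔR = 0.9906 − 0.903 = 0.0876

0.0876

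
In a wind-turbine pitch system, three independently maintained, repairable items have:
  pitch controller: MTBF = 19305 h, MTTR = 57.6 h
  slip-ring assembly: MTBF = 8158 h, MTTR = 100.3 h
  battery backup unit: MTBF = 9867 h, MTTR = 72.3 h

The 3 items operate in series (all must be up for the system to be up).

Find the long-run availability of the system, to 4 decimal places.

A(pitch controller) = MTBF/(MTBF+MTTR) = 19305/(19305+57.6) = 0.997025
A(slip-ring assembly) = MTBF/(MTBF+MTTR) = 8158/(8158+100.3) = 0.987855
A(battery backup unit) = MTBF/(MTBF+MTTR) = 9867/(9867+72.3) = 0.992726
Series availability: 0.997025 × 0.987855 × 0.992726 = 0.9778

0.9778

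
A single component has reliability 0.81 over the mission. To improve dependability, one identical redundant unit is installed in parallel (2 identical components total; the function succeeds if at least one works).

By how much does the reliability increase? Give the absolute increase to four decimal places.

R_before = 0.81
R_after = 1 − (1 − 0.81)^2 = 0.9639
ΔR = 0.9639 − 0.81 = 0.1539

0.1539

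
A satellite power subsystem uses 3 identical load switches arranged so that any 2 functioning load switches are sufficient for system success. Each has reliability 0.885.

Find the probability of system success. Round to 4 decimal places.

R = Σ_{i=2}^{3} C(3,i) p^i (1−p)^{3−i} with p = 0.885
C(3,2)·0.885^2·0.115^1 = 0.270213
C(3,3)·0.885^3·0.115^0 = 0.693154
Sum = 0.9634

0.9634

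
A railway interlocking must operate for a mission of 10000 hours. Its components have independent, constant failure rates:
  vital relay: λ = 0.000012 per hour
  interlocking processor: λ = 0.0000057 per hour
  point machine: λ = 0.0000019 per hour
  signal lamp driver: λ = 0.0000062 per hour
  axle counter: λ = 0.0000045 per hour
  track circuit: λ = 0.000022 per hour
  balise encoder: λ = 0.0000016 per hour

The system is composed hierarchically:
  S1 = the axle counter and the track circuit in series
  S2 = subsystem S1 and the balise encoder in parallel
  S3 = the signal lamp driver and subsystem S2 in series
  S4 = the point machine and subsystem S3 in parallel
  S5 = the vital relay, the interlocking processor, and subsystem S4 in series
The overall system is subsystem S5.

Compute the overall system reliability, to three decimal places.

R(vital relay) = exp(−0.000012 × 10000) = 0.88692
R(interlocking processor) = exp(−0.0000057 × 10000) = 0.94459
R(point machine) = exp(−0.0000019 × 10000) = 0.98118
R(signal lamp driver) = exp(−0.0000062 × 10000) = 0.93988
R(axle counter) = exp(−0.0000045 × 10000) = 0.95600
R(track circuit) = exp(−0.000022 × 10000) = 0.80252
R(balise encoder) = exp(−0.0000016 × 10000) = 0.98413
Series (axle counter and track circuit): 0.95600 × 0.80252 = 0.76721
Parallel ([0.76721] and balise encoder): 1 − (1 − 0.76721)(1 − 0.98413) = 0.99631
Series (signal lamp driver and [0.99631]): 0.93988 × 0.99631 = 0.93641
Parallel (point machine and [0.93641]): 1 − (1 − 0.98118)(1 − 0.93641) = 0.99880
Series (vital relay, interlocking processor, and [0.99880]): 0.88692 × 0.94459 × 0.99880 = 0.837

0.837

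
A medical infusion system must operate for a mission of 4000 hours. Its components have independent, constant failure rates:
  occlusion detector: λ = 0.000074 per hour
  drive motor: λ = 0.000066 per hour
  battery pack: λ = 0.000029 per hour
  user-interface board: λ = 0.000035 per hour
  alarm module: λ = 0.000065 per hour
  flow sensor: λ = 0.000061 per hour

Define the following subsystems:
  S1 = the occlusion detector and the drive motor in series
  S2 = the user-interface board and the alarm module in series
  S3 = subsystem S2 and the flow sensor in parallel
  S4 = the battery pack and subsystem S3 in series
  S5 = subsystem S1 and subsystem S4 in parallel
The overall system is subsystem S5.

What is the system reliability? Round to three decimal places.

R(occlusion detector) = exp(−0.000074 × 4000) = 0.74379
R(drive motor) = exp(−0.000066 × 4000) = 0.76797
R(battery pack) = exp(−0.000029 × 4000) = 0.89048
R(user-interface board) = exp(−0.000035 × 4000) = 0.86936
R(alarm module) = exp(−0.000065 × 4000) = 0.77105
R(flow sensor) = exp(−0.000061 × 4000) = 0.78349
Series (occlusion detector and drive motor): 0.74379 × 0.76797 = 0.57121
Series (user-interface board and alarm module): 0.86936 × 0.77105 = 0.67032
Parallel ([0.67032] and flow sensor): 1 − (1 − 0.67032)(1 − 0.78349) = 0.92862
Series (battery pack and [0.92862]): 0.89048 × 0.92862 = 0.82692
Parallel ([0.57121] and [0.82692]): 1 − (1 − 0.57121)(1 − 0.82692) = 0.926

0.926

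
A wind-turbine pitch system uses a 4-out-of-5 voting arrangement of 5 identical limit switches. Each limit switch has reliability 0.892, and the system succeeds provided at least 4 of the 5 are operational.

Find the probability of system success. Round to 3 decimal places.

R = Σ_{i=4}^{5} C(5,i) p^i (1−p)^{5−i} with p = 0.892
C(5,4)·0.892^4·0.108^1 = 0.34186
C(5,5)·0.892^5·0.108^0 = 0.56471
Sum = 0.907

0.907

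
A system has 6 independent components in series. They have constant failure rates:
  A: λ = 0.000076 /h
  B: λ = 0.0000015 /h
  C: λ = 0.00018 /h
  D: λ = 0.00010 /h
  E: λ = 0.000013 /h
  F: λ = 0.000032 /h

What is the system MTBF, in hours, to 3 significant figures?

Series of exponential components: λ_sys = Σ λ_i
λ_sys = 0.000076 + 0.0000015 + 0.00018 + 0.00010 + 0.000013 + 0.000032 = 4.0250e-04 /h
MTBF = 1 / λ_sys = 2480 h

2480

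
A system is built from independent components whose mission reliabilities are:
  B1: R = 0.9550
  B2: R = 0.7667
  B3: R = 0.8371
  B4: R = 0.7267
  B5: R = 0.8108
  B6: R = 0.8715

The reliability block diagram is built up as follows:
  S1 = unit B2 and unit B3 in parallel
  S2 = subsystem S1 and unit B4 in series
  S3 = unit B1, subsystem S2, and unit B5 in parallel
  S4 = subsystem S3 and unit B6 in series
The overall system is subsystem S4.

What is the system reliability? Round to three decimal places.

Parallel (B2 and B3): 1 − (1 − 0.76670)(1 − 0.83710) = 0.96200
Series ([0.96200] and B4): 0.96200 × 0.72670 = 0.69909
Parallel (B1, [0.69909], and B5): 1 − (1 − 0.95500)(1 − 0.69909)(1 − 0.81080) = 0.99744
Series ([0.99744] and B6): 0.99744 × 0.87150 = 0.869

0.869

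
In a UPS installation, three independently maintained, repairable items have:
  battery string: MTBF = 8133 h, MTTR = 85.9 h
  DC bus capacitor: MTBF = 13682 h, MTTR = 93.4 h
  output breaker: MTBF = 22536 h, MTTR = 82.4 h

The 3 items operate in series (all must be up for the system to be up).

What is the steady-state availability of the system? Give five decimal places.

0.97926

A(battery string) = MTBF/(MTBF+MTTR) = 8133/(8133+85.9) = 0.989548
A(DC bus capacitor) = MTBF/(MTBF+MTTR) = 13682/(13682+93.4) = 0.993220
A(output breaker) = MTBF/(MTBF+MTTR) = 22536/(22536+82.4) = 0.996357
Series availability: 0.989548 × 0.993220 × 0.996357 = 0.97926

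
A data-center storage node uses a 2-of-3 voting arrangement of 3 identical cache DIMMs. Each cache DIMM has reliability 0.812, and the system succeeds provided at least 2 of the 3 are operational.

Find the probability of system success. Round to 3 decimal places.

R = Σ_{i=2}^{3} C(3,i) p^i (1−p)^{3−i} with p = 0.812
C(3,2)·0.812^2·0.188^1 = 0.37187
C(3,3)·0.812^3·0.188^0 = 0.53539
Sum = 0.907

0.907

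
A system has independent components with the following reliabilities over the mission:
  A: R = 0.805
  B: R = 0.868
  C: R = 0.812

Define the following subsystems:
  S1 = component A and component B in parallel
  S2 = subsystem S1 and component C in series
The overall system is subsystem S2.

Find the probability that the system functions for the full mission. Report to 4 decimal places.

Parallel (A and B): 1 − (1 − 0.805000)(1 − 0.868000) = 0.974260
Series ([0.974260] and C): 0.974260 × 0.812000 = 0.7911

0.7911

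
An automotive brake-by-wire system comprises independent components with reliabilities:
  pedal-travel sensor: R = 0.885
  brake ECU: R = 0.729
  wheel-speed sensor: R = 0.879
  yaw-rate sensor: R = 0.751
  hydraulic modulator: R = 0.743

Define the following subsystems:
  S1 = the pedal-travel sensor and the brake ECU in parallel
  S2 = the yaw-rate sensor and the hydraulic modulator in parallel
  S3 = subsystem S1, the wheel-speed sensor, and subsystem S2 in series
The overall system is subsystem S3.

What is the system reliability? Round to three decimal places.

Parallel (pedal-travel sensor and brake ECU): 1 − (1 − 0.88500)(1 − 0.72900) = 0.96884
Parallel (yaw-rate sensor and hydraulic modulator): 1 − (1 − 0.75100)(1 − 0.74300) = 0.93601
Series ([0.96884], wheel-speed sensor, and [0.93601]): 0.96884 × 0.87900 × 0.93601 = 0.797

0.797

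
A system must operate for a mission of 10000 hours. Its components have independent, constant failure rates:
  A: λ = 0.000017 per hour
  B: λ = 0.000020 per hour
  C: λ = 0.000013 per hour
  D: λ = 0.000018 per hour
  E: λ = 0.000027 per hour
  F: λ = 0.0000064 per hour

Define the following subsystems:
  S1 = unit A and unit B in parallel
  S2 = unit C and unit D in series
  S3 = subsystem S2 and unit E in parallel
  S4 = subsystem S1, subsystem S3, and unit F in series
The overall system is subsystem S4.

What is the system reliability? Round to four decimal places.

0.8539

R(A) = exp(−0.000017 × 10000) = 0.843665
R(B) = exp(−0.000020 × 10000) = 0.818731
R(C) = exp(−0.000013 × 10000) = 0.878095
R(D) = exp(−0.000018 × 10000) = 0.835270
R(E) = exp(−0.000027 × 10000) = 0.763379
R(F) = exp(−0.0000064 × 10000) = 0.938005
Parallel (A and B): 1 − (1 − 0.843665)(1 − 0.818731) = 0.971661
Series (C and D): 0.878095 × 0.835270 = 0.733446
Parallel ([0.733446] and E): 1 − (1 − 0.733446)(1 − 0.763379) = 0.936928
Series ([0.971661], [0.936928], and F): 0.971661 × 0.936928 × 0.938005 = 0.8539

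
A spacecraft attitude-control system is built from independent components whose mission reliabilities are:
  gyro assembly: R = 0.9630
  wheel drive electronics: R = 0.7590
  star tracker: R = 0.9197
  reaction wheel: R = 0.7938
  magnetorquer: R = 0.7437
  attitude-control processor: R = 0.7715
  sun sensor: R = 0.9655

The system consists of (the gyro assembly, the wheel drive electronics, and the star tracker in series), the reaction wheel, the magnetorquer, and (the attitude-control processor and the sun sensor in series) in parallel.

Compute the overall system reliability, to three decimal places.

0.996

Series (gyro assembly, wheel drive electronics, and star tracker): 0.96300 × 0.75900 × 0.91970 = 0.67222
Series (attitude-control processor and sun sensor): 0.77150 × 0.96550 = 0.74488
Parallel ([0.67222], reaction wheel, magnetorquer, and [0.74488]): 1 − (1 − 0.67222)(1 − 0.79380)(1 − 0.74370)(1 − 0.74488) = 0.996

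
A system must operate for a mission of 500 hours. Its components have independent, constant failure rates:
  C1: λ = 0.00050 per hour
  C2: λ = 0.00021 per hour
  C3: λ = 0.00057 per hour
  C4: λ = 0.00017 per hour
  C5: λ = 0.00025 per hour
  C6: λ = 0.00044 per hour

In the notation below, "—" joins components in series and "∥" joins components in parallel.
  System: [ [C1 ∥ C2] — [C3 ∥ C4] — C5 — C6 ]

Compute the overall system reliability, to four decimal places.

R(C1) = exp(−0.00050 × 500) = 0.778801
R(C2) = exp(−0.00021 × 500) = 0.900325
R(C3) = exp(−0.00057 × 500) = 0.752014
R(C4) = exp(−0.00017 × 500) = 0.918512
R(C5) = exp(−0.00025 × 500) = 0.882497
R(C6) = exp(−0.00044 × 500) = 0.802519
Parallel (C1 and C2): 1 − (1 − 0.778801)(1 − 0.900325) = 0.977952
Parallel (C3 and C4): 1 − (1 − 0.752014)(1 − 0.918512) = 0.979792
Series ([0.977952], [0.979792], C5, and C6): 0.977952 × 0.979792 × 0.882497 × 0.802519 = 0.6786

0.6786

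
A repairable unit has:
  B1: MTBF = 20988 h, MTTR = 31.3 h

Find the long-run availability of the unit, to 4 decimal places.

0.9985

A(B1) = MTBF/(MTBF+MTTR) = 20988/(20988+31.3) = 0.9985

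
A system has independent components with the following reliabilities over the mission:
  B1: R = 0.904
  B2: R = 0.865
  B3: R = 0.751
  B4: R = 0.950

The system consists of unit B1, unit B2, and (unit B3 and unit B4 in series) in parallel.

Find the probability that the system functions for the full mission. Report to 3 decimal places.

Series (B3 and B4): 0.75100 × 0.95000 = 0.71345
Parallel (B1, B2, and [0.71345]): 1 − (1 − 0.90400)(1 − 0.86500)(1 − 0.71345) = 0.996

0.996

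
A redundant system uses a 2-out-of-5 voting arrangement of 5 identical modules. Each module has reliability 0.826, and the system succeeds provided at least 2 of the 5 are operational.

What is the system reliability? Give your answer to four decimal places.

R = Σ_{i=2}^{5} C(5,i) p^i (1−p)^{5−i} with p = 0.826
C(5,2)·0.826^2·0.174^3 = 0.035942
C(5,3)·0.826^3·0.174^2 = 0.170623
C(5,4)·0.826^4·0.174^1 = 0.404985
C(5,5)·0.826^5·0.174^0 = 0.384503
Sum = 0.9961

0.9961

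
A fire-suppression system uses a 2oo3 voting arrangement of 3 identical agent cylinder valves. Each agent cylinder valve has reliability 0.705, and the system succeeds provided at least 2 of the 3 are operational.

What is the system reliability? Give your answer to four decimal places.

0.7903

R = Σ_{i=2}^{3} C(3,i) p^i (1−p)^{3−i} with p = 0.705
C(3,2)·0.705^2·0.295^1 = 0.439867
C(3,3)·0.705^3·0.295^0 = 0.350403
Sum = 0.7903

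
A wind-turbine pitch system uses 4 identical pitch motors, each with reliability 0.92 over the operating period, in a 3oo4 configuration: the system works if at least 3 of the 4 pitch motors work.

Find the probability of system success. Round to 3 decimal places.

R = Σ_{i=3}^{4} C(4,i) p^i (1−p)^{4−i} with p = 0.92
C(4,3)·0.92^3·0.08^1 = 0.24918
C(4,4)·0.92^4·0.08^0 = 0.71639
Sum = 0.966

0.966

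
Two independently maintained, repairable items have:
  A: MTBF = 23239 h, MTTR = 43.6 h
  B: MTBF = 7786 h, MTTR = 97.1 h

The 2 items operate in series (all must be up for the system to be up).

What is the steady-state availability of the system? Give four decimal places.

0.9858

A(A) = MTBF/(MTBF+MTTR) = 23239/(23239+43.6) = 0.998127
A(B) = MTBF/(MTBF+MTTR) = 7786/(7786+97.1) = 0.987683
Series availability: 0.998127 × 0.987683 = 0.9858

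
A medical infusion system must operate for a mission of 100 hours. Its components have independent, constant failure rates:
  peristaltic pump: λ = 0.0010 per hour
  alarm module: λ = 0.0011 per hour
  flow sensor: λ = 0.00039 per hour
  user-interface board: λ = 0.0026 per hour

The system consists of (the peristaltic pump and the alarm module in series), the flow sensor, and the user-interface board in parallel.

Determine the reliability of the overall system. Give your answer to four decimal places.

0.9983

R(peristaltic pump) = exp(−0.0010 × 100) = 0.904837
R(alarm module) = exp(−0.0011 × 100) = 0.895834
R(flow sensor) = exp(−0.00039 × 100) = 0.961751
R(user-interface board) = exp(−0.0026 × 100) = 0.771052
Series (peristaltic pump and alarm module): 0.904837 × 0.895834 = 0.810584
Parallel ([0.810584], flow sensor, and user-interface board): 1 − (1 − 0.810584)(1 − 0.961751)(1 − 0.771052) = 0.9983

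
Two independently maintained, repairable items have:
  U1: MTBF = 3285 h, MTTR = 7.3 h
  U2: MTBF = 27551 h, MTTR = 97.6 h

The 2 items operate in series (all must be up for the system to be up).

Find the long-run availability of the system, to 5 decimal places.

A(U1) = MTBF/(MTBF+MTTR) = 3285/(3285+7.3) = 0.997783
A(U2) = MTBF/(MTBF+MTTR) = 27551/(27551+97.6) = 0.996470
Series availability: 0.997783 × 0.996470 = 0.99426

0.99426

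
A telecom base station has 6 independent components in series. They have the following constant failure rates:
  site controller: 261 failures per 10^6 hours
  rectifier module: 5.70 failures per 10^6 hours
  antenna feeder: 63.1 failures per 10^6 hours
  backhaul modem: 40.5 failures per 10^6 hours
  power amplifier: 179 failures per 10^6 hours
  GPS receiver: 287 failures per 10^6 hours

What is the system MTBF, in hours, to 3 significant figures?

1200

Series of exponential components: λ_sys = Σ λ_i
λ_sys = 0.000261 + 0.00000570 + 0.0000631 + 0.0000405 + 0.000179 + 0.000287 = 8.3630e-04 /h
MTBF = 1 / λ_sys = 1200 h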